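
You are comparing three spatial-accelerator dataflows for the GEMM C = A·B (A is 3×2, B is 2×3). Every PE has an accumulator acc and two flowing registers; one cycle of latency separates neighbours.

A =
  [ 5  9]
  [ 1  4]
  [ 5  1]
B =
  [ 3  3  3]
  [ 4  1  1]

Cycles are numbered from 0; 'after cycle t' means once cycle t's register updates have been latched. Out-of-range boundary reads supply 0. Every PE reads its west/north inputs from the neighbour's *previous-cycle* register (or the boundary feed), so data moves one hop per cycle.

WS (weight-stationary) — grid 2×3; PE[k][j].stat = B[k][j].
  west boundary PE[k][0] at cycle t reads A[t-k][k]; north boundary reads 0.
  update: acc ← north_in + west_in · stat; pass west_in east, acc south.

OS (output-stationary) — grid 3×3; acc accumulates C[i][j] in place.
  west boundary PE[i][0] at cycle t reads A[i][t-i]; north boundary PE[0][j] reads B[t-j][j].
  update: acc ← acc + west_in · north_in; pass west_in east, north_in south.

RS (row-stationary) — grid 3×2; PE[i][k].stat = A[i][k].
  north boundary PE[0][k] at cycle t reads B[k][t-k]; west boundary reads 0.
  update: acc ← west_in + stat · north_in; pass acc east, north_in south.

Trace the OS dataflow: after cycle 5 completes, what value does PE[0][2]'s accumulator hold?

PE[0][2].acc = 24

OS on a 3×3 grid — tracing PE[0][2] and its feeders:
  [0] (0,1) acc=0 (h:0 v:0)
  [0] (0,2) acc=0 (h:0 v:0)
  [1] (0,1) acc=15 (h:5 v:3)
  [1] (0,2) acc=0 (h:0 v:0)
  [2] (0,1) acc=24 (h:9 v:1)
  [2] (0,2) acc=15 (h:5 v:3)
  [3] (0,1) acc=24 (h:0 v:0)
  [3] (0,2) acc=24 (h:9 v:1)
  [4] (0,1) acc=24 (h:0 v:0)
  [4] (0,2) acc=24 (h:0 v:0)
  [5] (0,1) acc=24 (h:0 v:0)
  [5] (0,2) acc=24 (h:0 v:0)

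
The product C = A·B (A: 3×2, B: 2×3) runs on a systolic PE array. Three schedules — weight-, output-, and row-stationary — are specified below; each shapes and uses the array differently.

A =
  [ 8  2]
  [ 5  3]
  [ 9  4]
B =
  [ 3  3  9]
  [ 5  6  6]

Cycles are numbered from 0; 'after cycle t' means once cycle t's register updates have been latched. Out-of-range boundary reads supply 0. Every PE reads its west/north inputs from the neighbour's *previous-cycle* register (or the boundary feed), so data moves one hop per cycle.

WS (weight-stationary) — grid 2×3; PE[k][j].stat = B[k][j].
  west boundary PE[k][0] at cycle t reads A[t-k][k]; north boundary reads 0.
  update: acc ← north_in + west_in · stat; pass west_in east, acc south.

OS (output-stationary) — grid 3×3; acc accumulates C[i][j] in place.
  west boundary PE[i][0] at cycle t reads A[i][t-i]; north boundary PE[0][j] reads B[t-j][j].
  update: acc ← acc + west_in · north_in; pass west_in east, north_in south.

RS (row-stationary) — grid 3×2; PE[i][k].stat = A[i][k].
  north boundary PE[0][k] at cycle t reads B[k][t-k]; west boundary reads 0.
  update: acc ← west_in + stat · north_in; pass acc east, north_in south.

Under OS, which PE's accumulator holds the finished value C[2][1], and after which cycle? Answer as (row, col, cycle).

OS — PE[2][1] is where C[2][1] collects:
  t=0 PE[2][1]: acc=0 h=0 v=0
  t=1 PE[2][1]: acc=0 h=0 v=0
  t=2 PE[2][1]: acc=0 h=0 v=0
  t=3 PE[2][1]: acc=27 h=9 v=3
  t=4 PE[2][1]: acc=51 h=4 v=6

(row, col, cycle) = (2, 1, 4)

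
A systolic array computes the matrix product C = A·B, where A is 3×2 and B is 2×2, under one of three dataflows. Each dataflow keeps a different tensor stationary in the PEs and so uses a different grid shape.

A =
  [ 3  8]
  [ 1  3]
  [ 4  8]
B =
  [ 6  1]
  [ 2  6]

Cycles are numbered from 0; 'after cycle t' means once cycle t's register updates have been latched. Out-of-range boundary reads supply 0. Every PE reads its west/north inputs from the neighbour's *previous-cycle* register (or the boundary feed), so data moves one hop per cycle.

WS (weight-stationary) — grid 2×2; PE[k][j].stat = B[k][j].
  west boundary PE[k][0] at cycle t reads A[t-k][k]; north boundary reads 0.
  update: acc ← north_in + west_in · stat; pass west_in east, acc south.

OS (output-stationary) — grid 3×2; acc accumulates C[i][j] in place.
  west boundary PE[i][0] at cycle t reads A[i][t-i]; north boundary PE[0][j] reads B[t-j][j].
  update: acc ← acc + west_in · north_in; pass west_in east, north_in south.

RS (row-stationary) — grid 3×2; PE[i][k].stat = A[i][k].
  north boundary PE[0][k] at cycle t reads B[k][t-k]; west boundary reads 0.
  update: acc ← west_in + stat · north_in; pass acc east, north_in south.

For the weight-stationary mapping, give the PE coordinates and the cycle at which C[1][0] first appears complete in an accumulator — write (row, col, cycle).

WS: C[1][0] accumulates in PE[1][0]:
  cycle 0: PE[1][0] → acc 0, east 0, south 0
  cycle 1: PE[1][0] → acc 34, east 8, south 34
  cycle 2: PE[1][0] → acc 12, east 3, south 12

(row, col, cycle) = (1, 0, 2)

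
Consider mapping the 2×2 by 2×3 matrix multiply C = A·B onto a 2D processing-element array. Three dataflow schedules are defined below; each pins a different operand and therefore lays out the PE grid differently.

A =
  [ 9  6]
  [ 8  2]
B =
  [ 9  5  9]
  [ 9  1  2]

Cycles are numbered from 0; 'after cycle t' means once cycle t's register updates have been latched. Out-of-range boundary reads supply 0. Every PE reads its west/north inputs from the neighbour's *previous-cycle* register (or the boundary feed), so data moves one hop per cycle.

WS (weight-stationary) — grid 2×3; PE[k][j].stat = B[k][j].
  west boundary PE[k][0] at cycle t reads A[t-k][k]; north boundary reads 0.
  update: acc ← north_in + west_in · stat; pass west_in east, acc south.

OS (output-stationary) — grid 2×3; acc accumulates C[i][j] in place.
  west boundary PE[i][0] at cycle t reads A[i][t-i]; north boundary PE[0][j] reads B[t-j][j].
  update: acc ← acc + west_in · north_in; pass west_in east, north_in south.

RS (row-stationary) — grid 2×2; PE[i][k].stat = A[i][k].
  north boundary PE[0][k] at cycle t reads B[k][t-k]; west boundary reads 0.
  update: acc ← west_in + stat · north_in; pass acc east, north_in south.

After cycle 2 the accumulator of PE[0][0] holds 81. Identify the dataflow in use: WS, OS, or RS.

— WS: 2×3; PE[0][0] trace:
  c0 r0c0: 81 / 9 / 81
  c1 r0c0: 72 / 8 / 72
  c2 r0c0: 0 / 0 / 0
— OS: 2×3; PE[0][0] trace:
  c0 r0c0: 81 / 9 / 9
  c1 r0c0: 135 / 6 / 9
  c2 r0c0: 135 / 0 / 0
— RS: 2×2; PE[0][0] trace:
  c0 r0c0: 81 / 81 / 9
  c1 r0c0: 45 / 45 / 5
  c2 r0c0: 81 / 81 / 9

dataflow = RS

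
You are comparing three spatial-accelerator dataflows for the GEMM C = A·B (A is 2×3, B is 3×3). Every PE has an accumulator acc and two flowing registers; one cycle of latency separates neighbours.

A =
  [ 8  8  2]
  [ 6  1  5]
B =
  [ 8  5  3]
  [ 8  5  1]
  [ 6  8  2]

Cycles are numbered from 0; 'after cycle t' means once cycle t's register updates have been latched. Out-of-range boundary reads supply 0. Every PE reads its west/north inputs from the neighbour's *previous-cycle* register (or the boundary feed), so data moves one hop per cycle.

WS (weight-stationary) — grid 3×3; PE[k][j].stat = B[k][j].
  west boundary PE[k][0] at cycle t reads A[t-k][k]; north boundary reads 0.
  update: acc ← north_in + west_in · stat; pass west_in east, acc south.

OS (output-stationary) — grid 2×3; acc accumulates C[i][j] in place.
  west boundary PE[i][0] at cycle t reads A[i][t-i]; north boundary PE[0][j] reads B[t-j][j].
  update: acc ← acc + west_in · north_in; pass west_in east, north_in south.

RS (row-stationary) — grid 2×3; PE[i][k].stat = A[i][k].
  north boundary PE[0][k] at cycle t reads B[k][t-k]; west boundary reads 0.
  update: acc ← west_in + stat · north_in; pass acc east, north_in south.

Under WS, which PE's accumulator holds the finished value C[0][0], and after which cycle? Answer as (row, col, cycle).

(row, col, cycle) = (2, 0, 2)

WS — PE[2][0] is where C[0][0] collects:
  [0] (2,0) acc=0 (h:0 v:0)
  [1] (2,0) acc=0 (h:0 v:0)
  [2] (2,0) acc=140 (h:2 v:140)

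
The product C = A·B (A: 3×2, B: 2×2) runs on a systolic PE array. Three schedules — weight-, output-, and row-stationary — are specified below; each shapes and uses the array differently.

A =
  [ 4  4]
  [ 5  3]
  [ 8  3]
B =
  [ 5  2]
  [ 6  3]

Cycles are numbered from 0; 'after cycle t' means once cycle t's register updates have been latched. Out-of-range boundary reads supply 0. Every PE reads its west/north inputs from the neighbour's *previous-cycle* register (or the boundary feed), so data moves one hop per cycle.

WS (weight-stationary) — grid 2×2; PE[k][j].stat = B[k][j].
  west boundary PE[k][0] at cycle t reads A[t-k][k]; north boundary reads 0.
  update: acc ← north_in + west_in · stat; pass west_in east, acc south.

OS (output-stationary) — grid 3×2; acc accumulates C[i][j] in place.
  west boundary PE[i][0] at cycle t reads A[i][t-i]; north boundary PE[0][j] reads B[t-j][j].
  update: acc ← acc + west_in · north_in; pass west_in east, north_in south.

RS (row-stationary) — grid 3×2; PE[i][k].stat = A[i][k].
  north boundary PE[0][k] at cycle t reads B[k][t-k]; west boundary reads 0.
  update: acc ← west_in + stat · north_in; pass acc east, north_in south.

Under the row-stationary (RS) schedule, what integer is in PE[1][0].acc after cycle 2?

PE[1][0].acc = 10

RS on a 3×2 grid — tracing PE[1][0] and its feeders:
  [0] (0,0) acc=20 (h:20 v:5)
  [0] (1,0) acc=0 (h:0 v:0)
  [1] (0,0) acc=8 (h:8 v:2)
  [1] (1,0) acc=25 (h:25 v:5)
  [2] (0,0) acc=0 (h:0 v:0)
  [2] (1,0) acc=10 (h:10 v:2)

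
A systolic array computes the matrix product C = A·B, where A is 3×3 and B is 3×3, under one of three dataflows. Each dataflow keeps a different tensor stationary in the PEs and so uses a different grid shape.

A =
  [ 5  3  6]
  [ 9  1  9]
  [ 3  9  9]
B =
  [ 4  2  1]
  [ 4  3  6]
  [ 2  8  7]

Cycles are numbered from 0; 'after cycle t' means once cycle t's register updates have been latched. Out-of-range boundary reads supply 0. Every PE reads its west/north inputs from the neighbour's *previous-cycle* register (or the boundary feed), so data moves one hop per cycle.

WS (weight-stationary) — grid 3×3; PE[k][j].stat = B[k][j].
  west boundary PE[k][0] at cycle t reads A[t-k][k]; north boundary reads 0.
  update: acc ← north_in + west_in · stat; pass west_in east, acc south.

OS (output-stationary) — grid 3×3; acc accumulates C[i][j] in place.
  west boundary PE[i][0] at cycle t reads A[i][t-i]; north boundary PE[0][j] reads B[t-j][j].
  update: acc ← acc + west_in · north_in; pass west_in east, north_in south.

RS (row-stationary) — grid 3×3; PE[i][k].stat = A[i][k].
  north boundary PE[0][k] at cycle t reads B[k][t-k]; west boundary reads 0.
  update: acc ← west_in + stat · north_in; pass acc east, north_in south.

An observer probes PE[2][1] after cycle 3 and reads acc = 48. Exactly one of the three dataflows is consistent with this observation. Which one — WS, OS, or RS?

Under WS (3×3), PE[2][1]:
  after 0 — PE[2][1] acc=0, pass-E 0, pass-S 0
  after 1 — PE[2][1] acc=0, pass-E 0, pass-S 0
  after 2 — PE[2][1] acc=0, pass-E 0, pass-S 0
  after 3 — PE[2][1] acc=67, pass-E 6, pass-S 67
Under OS (3×3), PE[2][1]:
  after 0 — PE[2][1] acc=0, pass-E 0, pass-S 0
  after 1 — PE[2][1] acc=0, pass-E 0, pass-S 0
  after 2 — PE[2][1] acc=0, pass-E 0, pass-S 0
  after 3 — PE[2][1] acc=6, pass-E 3, pass-S 2
Under RS (3×3), PE[2][1]:
  after 0 — PE[2][1] acc=0, pass-E 0, pass-S 0
  after 1 — PE[2][1] acc=0, pass-E 0, pass-S 0
  after 2 — PE[2][1] acc=0, pass-E 0, pass-S 0
  after 3 — PE[2][1] acc=48, pass-E 48, pass-S 4

dataflow = RS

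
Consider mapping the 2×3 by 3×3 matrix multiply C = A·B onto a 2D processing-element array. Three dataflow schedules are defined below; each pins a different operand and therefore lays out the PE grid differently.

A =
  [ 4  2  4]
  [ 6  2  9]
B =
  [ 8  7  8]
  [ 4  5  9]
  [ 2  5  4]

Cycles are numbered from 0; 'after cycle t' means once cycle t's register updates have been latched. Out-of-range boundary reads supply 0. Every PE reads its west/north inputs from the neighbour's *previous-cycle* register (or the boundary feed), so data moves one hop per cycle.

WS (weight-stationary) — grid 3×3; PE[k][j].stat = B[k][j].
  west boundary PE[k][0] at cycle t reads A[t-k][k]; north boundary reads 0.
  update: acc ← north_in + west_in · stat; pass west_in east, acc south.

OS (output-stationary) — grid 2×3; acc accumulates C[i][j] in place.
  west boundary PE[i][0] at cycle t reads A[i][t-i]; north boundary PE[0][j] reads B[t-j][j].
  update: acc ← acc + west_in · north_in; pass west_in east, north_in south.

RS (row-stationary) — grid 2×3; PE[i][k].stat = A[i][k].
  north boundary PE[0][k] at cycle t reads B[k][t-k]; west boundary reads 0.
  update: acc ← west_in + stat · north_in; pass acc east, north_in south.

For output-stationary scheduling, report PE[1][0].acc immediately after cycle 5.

OS (2×3). Following PE[1][0] plus its west/north inputs:
  cycle 0: PE[0][0] → acc 32, east 4, south 8
  cycle 0: PE[1][0] → acc 0, east 0, south 0
  cycle 1: PE[0][0] → acc 40, east 2, south 4
  cycle 1: PE[1][0] → acc 48, east 6, south 8
  cycle 2: PE[0][0] → acc 48, east 4, south 2
  cycle 2: PE[1][0] → acc 56, east 2, south 4
  cycle 3: PE[0][0] → acc 48, east 0, south 0
  cycle 3: PE[1][0] → acc 74, east 9, south 2
  cycle 4: PE[0][0] → acc 48, east 0, south 0
  cycle 4: PE[1][0] → acc 74, east 0, south 0
  cycle 5: PE[0][0] → acc 48, east 0, south 0
  cycle 5: PE[1][0] → acc 74, east 0, south 0

PE[1][0].acc = 74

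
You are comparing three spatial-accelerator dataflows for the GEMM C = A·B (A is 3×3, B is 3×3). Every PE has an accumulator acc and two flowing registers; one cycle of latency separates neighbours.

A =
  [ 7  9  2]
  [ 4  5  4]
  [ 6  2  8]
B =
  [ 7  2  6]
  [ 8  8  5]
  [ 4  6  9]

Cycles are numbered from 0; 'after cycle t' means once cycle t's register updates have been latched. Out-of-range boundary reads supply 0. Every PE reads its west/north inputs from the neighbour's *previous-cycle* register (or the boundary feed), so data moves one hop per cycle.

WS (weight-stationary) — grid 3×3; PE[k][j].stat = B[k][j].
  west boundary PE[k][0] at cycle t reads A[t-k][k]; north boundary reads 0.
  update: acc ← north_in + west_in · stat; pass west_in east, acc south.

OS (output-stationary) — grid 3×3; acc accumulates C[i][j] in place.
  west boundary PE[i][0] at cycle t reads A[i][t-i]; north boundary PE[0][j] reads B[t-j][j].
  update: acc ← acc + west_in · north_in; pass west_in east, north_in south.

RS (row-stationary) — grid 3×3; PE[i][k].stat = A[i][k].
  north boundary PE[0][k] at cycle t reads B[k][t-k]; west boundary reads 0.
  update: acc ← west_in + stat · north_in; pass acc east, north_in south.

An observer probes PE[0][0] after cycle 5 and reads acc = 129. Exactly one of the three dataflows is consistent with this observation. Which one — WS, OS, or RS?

WS (3×3 grid), PE[0][0]:
  t=0 PE[0][0]: acc=49 h=7 v=49
  t=1 PE[0][0]: acc=28 h=4 v=28
  t=2 PE[0][0]: acc=42 h=6 v=42
  t=3 PE[0][0]: acc=0 h=0 v=0
  t=4 PE[0][0]: acc=0 h=0 v=0
  t=5 PE[0][0]: acc=0 h=0 v=0
OS (3×3 grid), PE[0][0]:
  t=0 PE[0][0]: acc=49 h=7 v=7
  t=1 PE[0][0]: acc=121 h=9 v=8
  t=2 PE[0][0]: acc=129 h=2 v=4
  t=3 PE[0][0]: acc=129 h=0 v=0
  t=4 PE[0][0]: acc=129 h=0 v=0
  t=5 PE[0][0]: acc=129 h=0 v=0
RS (3×3 grid), PE[0][0]:
  t=0 PE[0][0]: acc=49 h=49 v=7
  t=1 PE[0][0]: acc=14 h=14 v=2
  t=2 PE[0][0]: acc=42 h=42 v=6
  t=3 PE[0][0]: acc=0 h=0 v=0
  t=4 PE[0][0]: acc=0 h=0 v=0
  t=5 PE[0][0]: acc=0 h=0 v=0

dataflow = OS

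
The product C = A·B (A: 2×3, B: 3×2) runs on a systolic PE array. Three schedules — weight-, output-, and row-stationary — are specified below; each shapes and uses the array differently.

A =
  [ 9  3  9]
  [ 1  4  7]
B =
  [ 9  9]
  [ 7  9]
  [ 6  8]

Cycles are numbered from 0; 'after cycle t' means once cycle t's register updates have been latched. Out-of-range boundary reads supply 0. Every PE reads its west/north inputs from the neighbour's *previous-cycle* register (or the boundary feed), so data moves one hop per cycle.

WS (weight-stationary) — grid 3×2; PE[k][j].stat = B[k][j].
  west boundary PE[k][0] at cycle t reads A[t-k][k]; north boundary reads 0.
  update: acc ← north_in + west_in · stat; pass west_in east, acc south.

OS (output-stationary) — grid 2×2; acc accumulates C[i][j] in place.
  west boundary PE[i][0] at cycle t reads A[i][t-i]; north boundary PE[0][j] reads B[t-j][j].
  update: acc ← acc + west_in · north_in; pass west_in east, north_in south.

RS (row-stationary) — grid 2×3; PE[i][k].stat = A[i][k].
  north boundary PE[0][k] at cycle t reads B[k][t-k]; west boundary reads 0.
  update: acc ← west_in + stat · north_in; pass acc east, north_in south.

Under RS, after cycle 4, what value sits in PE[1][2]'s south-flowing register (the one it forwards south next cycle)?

RS (2×3). Following PE[1][2] plus its west/north inputs:
  after 0 — PE[0][2] acc=0, pass-E 0, pass-S 0
  after 0 — PE[1][1] acc=0, pass-E 0, pass-S 0
  after 0 — PE[1][2] acc=0, pass-E 0, pass-S 0
  after 1 — PE[0][2] acc=0, pass-E 0, pass-S 0
  after 1 — PE[1][1] acc=0, pass-E 0, pass-S 0
  after 1 — PE[1][2] acc=0, pass-E 0, pass-S 0
  after 2 — PE[0][2] acc=156, pass-E 156, pass-S 6
  after 2 — PE[1][1] acc=37, pass-E 37, pass-S 7
  after 2 — PE[1][2] acc=0, pass-E 0, pass-S 0
  after 3 — PE[0][2] acc=180, pass-E 180, pass-S 8
  after 3 — PE[1][1] acc=45, pass-E 45, pass-S 9
  after 3 — PE[1][2] acc=79, pass-E 79, pass-S 6
  after 4 — PE[0][2] acc=0, pass-E 0, pass-S 0
  after 4 — PE[1][1] acc=0, pass-E 0, pass-S 0
  after 4 — PE[1][2] acc=101, pass-E 101, pass-S 8

register = 8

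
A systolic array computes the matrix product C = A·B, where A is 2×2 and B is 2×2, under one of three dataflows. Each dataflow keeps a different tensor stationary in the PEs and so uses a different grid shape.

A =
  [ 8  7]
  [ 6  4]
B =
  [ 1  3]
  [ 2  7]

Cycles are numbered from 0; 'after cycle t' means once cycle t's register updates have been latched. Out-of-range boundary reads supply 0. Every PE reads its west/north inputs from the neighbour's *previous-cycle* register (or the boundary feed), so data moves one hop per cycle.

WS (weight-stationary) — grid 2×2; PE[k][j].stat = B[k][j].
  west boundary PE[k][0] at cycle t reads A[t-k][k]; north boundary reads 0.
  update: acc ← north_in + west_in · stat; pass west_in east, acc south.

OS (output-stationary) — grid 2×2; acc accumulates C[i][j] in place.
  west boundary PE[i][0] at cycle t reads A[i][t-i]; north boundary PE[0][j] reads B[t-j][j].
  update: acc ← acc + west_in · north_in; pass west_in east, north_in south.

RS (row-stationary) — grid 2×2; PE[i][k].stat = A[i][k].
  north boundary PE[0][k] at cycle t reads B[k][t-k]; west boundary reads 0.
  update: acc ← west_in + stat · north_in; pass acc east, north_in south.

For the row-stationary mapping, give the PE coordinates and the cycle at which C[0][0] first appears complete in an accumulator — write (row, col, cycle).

RS: C[0][0] accumulates in PE[0][1]:
  after 0 — PE[0][1] acc=0, pass-E 0, pass-S 0
  after 1 — PE[0][1] acc=22, pass-E 22, pass-S 2

(row, col, cycle) = (0, 1, 1)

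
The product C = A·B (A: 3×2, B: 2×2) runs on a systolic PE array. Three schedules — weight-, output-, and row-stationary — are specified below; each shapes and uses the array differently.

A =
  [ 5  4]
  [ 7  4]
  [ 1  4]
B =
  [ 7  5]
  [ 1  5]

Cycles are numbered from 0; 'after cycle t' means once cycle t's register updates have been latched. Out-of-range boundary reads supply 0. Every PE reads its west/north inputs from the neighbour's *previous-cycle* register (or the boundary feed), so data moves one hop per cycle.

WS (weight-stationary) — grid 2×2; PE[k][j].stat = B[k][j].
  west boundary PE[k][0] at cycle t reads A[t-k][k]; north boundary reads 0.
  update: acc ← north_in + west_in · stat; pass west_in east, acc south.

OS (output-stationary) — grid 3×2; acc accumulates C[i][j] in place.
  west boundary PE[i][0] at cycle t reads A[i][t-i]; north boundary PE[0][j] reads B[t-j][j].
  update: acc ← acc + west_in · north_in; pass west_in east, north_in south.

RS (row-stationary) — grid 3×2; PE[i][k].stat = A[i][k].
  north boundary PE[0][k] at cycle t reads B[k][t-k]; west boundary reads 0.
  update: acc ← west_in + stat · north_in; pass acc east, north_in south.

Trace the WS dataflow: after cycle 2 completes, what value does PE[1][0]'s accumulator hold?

PE[1][0].acc = 53

WS (2×2). Following PE[1][0] plus its west/north inputs:
  [0] (0,0) acc=35 (h:5 v:35)
  [0] (1,0) acc=0 (h:0 v:0)
  [1] (0,0) acc=49 (h:7 v:49)
  [1] (1,0) acc=39 (h:4 v:39)
  [2] (0,0) acc=7 (h:1 v:7)
  [2] (1,0) acc=53 (h:4 v:53)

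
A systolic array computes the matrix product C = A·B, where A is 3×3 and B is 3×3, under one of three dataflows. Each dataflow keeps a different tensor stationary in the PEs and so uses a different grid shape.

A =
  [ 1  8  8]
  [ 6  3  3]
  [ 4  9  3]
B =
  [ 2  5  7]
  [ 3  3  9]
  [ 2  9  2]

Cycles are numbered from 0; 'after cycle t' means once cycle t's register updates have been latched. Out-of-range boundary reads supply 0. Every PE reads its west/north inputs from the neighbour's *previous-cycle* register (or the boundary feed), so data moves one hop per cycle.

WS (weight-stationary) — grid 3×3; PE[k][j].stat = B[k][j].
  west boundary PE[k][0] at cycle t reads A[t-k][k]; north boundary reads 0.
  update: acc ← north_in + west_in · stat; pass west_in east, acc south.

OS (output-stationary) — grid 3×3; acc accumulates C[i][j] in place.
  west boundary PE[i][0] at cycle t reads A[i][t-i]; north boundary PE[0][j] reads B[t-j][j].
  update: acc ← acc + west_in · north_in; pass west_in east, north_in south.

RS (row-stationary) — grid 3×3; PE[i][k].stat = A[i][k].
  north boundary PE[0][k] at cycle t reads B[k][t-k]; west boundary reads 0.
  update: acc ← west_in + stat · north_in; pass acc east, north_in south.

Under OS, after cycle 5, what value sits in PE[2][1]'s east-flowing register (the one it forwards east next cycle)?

register = 3

OS on a 3×3 grid — tracing PE[2][1] and its feeders:
  cycle 0: PE[1][1] → acc 0, east 0, south 0
  cycle 0: PE[2][0] → acc 0, east 0, south 0
  cycle 0: PE[2][1] → acc 0, east 0, south 0
  cycle 1: PE[1][1] → acc 0, east 0, south 0
  cycle 1: PE[2][0] → acc 0, east 0, south 0
  cycle 1: PE[2][1] → acc 0, east 0, south 0
  cycle 2: PE[1][1] → acc 30, east 6, south 5
  cycle 2: PE[2][0] → acc 8, east 4, south 2
  cycle 2: PE[2][1] → acc 0, east 0, south 0
  cycle 3: PE[1][1] → acc 39, east 3, south 3
  cycle 3: PE[2][0] → acc 35, east 9, south 3
  cycle 3: PE[2][1] → acc 20, east 4, south 5
  cycle 4: PE[1][1] → acc 66, east 3, south 9
  cycle 4: PE[2][0] → acc 41, east 3, south 2
  cycle 4: PE[2][1] → acc 47, east 9, south 3
  cycle 5: PE[1][1] → acc 66, east 0, south 0
  cycle 5: PE[2][0] → acc 41, east 0, south 0
  cycle 5: PE[2][1] → acc 74, east 3, south 9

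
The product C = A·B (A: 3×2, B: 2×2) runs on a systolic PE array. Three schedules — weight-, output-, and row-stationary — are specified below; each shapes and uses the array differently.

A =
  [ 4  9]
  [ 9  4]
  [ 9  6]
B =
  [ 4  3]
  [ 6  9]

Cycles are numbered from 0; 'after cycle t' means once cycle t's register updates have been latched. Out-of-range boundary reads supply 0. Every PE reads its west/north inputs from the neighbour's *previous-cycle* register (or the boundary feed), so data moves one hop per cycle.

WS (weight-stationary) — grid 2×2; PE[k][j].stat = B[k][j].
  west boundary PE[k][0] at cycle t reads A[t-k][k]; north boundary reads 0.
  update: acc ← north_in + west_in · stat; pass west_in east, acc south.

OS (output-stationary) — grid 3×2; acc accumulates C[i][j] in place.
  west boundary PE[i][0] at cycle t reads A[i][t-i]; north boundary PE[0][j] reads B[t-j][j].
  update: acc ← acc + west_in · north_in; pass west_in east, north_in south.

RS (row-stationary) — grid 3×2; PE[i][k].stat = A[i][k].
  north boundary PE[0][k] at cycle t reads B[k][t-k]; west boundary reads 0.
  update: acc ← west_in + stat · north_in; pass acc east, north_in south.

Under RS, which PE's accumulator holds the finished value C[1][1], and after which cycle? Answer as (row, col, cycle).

Under RS, C[1][1] lands at PE[1][1]:
  c0 r1c1: 0 / 0 / 0
  c1 r1c1: 0 / 0 / 0
  c2 r1c1: 60 / 60 / 6
  c3 r1c1: 63 / 63 / 9

(row, col, cycle) = (1, 1, 3)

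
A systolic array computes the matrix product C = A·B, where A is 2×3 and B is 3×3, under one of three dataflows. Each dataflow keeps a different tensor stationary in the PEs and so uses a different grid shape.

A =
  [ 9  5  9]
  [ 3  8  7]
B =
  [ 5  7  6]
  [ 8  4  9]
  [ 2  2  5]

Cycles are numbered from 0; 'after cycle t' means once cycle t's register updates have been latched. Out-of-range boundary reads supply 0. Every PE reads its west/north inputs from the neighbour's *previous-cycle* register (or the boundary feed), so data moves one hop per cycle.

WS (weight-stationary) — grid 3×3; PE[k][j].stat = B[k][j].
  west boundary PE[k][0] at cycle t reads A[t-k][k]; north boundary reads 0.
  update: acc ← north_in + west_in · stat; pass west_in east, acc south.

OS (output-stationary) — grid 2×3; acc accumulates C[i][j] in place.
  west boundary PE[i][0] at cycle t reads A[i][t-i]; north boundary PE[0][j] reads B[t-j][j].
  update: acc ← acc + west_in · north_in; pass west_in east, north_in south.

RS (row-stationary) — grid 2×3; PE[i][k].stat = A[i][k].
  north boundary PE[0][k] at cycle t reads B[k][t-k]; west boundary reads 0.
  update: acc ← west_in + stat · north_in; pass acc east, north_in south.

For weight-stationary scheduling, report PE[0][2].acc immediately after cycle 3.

PE[0][2].acc = 18

WS 3×3: PE[0][2] cycle-by-cycle (with neighbour feeds):
  0: (0,1).acc=0  regs=<0,0>
  0: (0,2).acc=0  regs=<0,0>
  1: (0,1).acc=63  regs=<9,63>
  1: (0,2).acc=0  regs=<0,0>
  2: (0,1).acc=21  regs=<3,21>
  2: (0,2).acc=54  regs=<9,54>
  3: (0,1).acc=0  regs=<0,0>
  3: (0,2).acc=18  regs=<3,18>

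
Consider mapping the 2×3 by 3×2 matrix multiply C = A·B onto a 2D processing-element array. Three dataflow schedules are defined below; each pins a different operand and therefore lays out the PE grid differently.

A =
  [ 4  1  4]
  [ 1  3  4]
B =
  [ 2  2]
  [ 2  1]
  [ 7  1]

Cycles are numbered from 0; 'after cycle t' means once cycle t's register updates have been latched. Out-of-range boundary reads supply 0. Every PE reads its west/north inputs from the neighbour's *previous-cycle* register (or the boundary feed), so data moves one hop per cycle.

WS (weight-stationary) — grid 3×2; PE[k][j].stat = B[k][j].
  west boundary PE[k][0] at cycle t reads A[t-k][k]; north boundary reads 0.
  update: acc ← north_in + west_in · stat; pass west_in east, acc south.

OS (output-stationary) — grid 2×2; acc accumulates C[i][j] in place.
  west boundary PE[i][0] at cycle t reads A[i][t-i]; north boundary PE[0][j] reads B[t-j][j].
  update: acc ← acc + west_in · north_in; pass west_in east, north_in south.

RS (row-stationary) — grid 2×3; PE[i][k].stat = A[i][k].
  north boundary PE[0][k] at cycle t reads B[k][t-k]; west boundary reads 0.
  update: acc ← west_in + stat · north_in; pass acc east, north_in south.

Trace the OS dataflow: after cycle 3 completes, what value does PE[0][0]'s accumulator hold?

OS (2×2). Following PE[0][0] plus its west/north inputs:
  t=0 PE[0][0]: acc=8 h=4 v=2
  t=1 PE[0][0]: acc=10 h=1 v=2
  t=2 PE[0][0]: acc=38 h=4 v=7
  t=3 PE[0][0]: acc=38 h=0 v=0

PE[0][0].acc = 38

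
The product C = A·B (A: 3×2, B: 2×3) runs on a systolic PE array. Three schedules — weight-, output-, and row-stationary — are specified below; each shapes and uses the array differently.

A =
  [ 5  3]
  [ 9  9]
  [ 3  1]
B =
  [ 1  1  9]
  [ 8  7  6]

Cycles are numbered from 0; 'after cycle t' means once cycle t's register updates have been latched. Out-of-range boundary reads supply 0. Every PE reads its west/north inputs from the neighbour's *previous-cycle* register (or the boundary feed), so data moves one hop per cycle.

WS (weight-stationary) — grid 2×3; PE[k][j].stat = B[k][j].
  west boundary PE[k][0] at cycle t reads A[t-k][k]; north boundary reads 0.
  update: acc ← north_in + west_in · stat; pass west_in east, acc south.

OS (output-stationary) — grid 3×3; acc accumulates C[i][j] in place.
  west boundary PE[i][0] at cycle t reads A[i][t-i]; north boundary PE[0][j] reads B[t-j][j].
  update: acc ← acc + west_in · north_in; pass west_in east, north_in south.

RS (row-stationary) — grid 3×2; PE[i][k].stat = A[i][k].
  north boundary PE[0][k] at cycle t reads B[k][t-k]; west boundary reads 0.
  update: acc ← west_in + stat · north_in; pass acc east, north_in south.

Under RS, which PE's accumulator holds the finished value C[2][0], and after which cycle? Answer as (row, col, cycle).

Under RS, C[2][0] lands at PE[2][1]:
  0: (2,1).acc=0  regs=<0,0>
  1: (2,1).acc=0  regs=<0,0>
  2: (2,1).acc=0  regs=<0,0>
  3: (2,1).acc=11  regs=<11,8>

(row, col, cycle) = (2, 1, 3)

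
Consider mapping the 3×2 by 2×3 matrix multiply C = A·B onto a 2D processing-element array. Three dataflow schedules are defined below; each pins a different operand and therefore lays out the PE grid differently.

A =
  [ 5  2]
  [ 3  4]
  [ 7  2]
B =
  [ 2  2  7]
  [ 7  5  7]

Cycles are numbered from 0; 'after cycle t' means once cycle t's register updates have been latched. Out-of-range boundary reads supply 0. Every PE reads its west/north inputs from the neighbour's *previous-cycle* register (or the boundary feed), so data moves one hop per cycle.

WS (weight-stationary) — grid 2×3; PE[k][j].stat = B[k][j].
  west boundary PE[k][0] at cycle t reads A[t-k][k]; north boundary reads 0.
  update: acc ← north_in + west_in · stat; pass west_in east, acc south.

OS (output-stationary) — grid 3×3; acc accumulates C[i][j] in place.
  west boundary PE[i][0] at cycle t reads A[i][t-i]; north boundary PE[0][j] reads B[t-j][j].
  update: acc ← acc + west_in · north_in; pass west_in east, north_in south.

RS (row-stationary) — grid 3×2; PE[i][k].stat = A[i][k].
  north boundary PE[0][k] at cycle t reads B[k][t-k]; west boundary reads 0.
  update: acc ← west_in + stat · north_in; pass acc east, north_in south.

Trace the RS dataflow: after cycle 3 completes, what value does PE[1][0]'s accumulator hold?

PE[1][0].acc = 21

RS 3×2: PE[1][0] cycle-by-cycle (with neighbour feeds):
  cycle 0: PE[0][0] → acc 10, east 10, south 2
  cycle 0: PE[1][0] → acc 0, east 0, south 0
  cycle 1: PE[0][0] → acc 10, east 10, south 2
  cycle 1: PE[1][0] → acc 6, east 6, south 2
  cycle 2: PE[0][0] → acc 35, east 35, south 7
  cycle 2: PE[1][0] → acc 6, east 6, south 2
  cycle 3: PE[0][0] → acc 0, east 0, south 0
  cycle 3: PE[1][0] → acc 21, east 21, south 7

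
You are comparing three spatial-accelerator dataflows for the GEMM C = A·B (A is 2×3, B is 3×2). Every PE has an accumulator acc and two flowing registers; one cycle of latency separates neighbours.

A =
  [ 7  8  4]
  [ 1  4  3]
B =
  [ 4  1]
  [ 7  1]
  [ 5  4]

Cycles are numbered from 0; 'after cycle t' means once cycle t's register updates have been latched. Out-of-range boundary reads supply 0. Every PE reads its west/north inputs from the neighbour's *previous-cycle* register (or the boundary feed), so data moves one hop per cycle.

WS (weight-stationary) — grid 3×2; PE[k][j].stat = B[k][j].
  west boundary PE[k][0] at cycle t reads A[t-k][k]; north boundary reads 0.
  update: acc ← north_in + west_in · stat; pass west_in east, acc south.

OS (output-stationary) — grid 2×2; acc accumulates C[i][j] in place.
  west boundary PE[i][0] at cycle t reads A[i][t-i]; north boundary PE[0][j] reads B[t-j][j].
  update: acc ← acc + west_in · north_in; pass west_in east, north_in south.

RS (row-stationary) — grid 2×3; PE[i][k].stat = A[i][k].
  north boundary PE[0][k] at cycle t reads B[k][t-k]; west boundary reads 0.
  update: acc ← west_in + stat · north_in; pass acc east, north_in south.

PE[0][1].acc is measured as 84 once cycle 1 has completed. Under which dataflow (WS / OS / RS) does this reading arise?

dataflow = RS

WS [3×2] PE[0][1] across cycles:
  after 0 — PE[0][1] acc=0, pass-E 0, pass-S 0
  after 1 — PE[0][1] acc=7, pass-E 7, pass-S 7
OS [2×2] PE[0][1] across cycles:
  after 0 — PE[0][1] acc=0, pass-E 0, pass-S 0
  after 1 — PE[0][1] acc=7, pass-E 7, pass-S 1
RS [2×3] PE[0][1] across cycles:
  after 0 — PE[0][1] acc=0, pass-E 0, pass-S 0
  after 1 — PE[0][1] acc=84, pass-E 84, pass-S 7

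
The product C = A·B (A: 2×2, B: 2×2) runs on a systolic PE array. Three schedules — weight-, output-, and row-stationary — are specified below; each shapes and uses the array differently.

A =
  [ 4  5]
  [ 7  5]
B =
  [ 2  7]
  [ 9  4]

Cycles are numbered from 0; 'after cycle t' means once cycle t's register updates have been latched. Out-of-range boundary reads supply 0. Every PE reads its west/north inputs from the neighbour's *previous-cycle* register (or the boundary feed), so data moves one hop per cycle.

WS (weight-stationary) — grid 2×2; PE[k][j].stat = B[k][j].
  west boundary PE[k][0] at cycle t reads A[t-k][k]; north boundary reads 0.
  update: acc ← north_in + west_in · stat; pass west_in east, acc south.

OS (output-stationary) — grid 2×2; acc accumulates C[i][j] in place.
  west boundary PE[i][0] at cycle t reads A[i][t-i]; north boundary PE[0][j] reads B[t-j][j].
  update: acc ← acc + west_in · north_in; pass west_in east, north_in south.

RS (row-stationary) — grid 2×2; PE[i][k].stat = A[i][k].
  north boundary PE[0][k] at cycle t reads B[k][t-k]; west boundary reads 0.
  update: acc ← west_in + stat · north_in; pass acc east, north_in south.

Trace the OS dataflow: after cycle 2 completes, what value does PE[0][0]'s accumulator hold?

PE[0][0].acc = 53

Tracing OS — 2×2 array, target PE[0][0]:
  @0  [0,0]  acc 8  |  →4  ↓2
  @1  [0,0]  acc 53  |  →5  ↓9
  @2  [0,0]  acc 53  |  →0  ↓0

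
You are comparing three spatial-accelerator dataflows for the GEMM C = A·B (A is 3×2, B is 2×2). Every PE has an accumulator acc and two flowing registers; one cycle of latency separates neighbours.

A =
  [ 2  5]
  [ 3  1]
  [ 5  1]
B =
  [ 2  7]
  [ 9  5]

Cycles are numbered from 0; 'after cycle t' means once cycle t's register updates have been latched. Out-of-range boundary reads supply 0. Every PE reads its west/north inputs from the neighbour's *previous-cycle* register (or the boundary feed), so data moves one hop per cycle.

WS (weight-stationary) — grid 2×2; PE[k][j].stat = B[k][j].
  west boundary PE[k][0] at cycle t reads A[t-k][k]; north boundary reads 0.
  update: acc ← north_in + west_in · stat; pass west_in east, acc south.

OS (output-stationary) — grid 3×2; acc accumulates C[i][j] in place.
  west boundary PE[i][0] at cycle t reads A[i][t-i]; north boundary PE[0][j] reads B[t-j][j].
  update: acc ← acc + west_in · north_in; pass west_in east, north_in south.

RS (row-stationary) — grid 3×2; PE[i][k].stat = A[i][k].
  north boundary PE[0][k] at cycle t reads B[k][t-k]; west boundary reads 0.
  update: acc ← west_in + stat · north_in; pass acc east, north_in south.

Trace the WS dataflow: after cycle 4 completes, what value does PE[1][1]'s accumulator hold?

WS on a 2×2 grid — tracing PE[1][1] and its feeders:
  cycle 0: PE[0][1] → acc 0, east 0, south 0
  cycle 0: PE[1][0] → acc 0, east 0, south 0
  cycle 0: PE[1][1] → acc 0, east 0, south 0
  cycle 1: PE[0][1] → acc 14, east 2, south 14
  cycle 1: PE[1][0] → acc 49, east 5, south 49
  cycle 1: PE[1][1] → acc 0, east 0, south 0
  cycle 2: PE[0][1] → acc 21, east 3, south 21
  cycle 2: PE[1][0] → acc 15, east 1, south 15
  cycle 2: PE[1][1] → acc 39, east 5, south 39
  cycle 3: PE[0][1] → acc 35, east 5, south 35
  cycle 3: PE[1][0] → acc 19, east 1, south 19
  cycle 3: PE[1][1] → acc 26, east 1, south 26
  cycle 4: PE[0][1] → acc 0, east 0, south 0
  cycle 4: PE[1][0] → acc 0, east 0, south 0
  cycle 4: PE[1][1] → acc 40, east 1, south 40

PE[1][1].acc = 40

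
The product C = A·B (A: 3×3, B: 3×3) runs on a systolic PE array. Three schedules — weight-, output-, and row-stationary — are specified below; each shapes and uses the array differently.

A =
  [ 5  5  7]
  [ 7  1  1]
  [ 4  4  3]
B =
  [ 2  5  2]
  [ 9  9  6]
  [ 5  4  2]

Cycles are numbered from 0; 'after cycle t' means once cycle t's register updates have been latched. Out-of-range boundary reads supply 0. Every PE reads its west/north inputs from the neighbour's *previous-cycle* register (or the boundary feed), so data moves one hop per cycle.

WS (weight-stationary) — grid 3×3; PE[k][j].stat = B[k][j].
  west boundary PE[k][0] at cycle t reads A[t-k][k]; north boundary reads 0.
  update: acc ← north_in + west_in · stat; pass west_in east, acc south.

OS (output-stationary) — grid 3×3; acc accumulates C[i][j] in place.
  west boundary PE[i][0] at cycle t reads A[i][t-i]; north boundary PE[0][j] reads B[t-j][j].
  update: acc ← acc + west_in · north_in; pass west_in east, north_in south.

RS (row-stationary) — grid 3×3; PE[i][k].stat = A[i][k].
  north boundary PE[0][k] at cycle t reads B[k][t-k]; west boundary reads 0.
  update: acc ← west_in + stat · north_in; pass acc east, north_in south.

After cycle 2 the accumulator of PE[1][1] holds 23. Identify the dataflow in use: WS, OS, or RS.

WS (3×3 grid), PE[1][1]:
  @0  [1,1]  acc 0  |  →0  ↓0
  @1  [1,1]  acc 0  |  →0  ↓0
  @2  [1,1]  acc 70  |  →5  ↓70
OS (3×3 grid), PE[1][1]:
  @0  [1,1]  acc 0  |  →0  ↓0
  @1  [1,1]  acc 0  |  →0  ↓0
  @2  [1,1]  acc 35  |  →7  ↓5
RS (3×3 grid), PE[1][1]:
  @0  [1,1]  acc 0  |  →0  ↓0
  @1  [1,1]  acc 0  |  →0  ↓0
  @2  [1,1]  acc 23  |  →23  ↓9

dataflow = RS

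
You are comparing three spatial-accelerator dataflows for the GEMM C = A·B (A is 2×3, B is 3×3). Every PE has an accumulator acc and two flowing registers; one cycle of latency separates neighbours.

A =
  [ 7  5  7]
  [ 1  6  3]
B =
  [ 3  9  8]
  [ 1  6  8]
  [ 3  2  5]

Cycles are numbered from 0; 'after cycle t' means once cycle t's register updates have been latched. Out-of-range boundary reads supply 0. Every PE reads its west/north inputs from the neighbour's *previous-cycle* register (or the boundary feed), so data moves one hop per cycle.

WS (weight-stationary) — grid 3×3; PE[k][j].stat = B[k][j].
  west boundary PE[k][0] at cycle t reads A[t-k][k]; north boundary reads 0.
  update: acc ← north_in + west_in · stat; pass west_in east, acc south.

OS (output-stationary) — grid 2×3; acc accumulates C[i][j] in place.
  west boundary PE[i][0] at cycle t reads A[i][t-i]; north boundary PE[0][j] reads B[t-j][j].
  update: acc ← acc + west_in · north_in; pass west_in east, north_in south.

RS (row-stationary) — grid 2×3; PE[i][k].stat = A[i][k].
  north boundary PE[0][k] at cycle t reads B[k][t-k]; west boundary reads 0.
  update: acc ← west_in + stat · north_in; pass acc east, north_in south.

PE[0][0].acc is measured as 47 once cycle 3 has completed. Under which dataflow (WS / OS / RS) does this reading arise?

dataflow = OS

WS [3×3] PE[0][0] across cycles:
  cycle 0: PE[0][0] → acc 21, east 7, south 21
  cycle 1: PE[0][0] → acc 3, east 1, south 3
  cycle 2: PE[0][0] → acc 0, east 0, south 0
  cycle 3: PE[0][0] → acc 0, east 0, south 0
OS [2×3] PE[0][0] across cycles:
  cycle 0: PE[0][0] → acc 21, east 7, south 3
  cycle 1: PE[0][0] → acc 26, east 5, south 1
  cycle 2: PE[0][0] → acc 47, east 7, south 3
  cycle 3: PE[0][0] → acc 47, east 0, south 0
RS [2×3] PE[0][0] across cycles:
  cycle 0: PE[0][0] → acc 21, east 21, south 3
  cycle 1: PE[0][0] → acc 63, east 63, south 9
  cycle 2: PE[0][0] → acc 56, east 56, south 8
  cycle 3: PE[0][0] → acc 0, east 0, south 0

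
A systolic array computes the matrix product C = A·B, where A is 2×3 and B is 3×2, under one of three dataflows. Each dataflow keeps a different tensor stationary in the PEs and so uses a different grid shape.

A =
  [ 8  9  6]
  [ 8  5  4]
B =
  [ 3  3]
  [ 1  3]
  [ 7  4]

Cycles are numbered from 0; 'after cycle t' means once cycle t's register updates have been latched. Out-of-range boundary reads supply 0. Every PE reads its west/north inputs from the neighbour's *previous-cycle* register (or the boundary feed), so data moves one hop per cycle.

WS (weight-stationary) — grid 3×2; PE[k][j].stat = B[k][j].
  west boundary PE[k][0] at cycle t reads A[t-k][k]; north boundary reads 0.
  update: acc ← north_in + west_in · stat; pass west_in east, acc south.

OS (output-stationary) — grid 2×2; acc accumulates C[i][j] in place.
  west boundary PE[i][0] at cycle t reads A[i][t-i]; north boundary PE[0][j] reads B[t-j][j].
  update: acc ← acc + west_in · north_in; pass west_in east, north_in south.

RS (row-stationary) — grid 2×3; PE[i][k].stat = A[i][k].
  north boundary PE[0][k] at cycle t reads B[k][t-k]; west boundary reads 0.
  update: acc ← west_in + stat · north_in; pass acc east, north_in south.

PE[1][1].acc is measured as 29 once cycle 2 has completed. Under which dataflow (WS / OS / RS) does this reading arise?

WS [3×2] PE[1][1] across cycles:
  step 0 · PE1,1: acc=0; fwd→0 fwd↓0
  step 1 · PE1,1: acc=0; fwd→0 fwd↓0
  step 2 · PE1,1: acc=51; fwd→9 fwd↓51
OS [2×2] PE[1][1] across cycles:
  step 0 · PE1,1: acc=0; fwd→0 fwd↓0
  step 1 · PE1,1: acc=0; fwd→0 fwd↓0
  step 2 · PE1,1: acc=24; fwd→8 fwd↓3
RS [2×3] PE[1][1] across cycles:
  step 0 · PE1,1: acc=0; fwd→0 fwd↓0
  step 1 · PE1,1: acc=0; fwd→0 fwd↓0
  step 2 · PE1,1: acc=29; fwd→29 fwd↓1

dataflow = RS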